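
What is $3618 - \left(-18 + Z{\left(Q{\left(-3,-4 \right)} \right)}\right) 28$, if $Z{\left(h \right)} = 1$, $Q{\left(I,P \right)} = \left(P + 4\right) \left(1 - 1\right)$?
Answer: $4094$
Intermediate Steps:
$Q{\left(I,P \right)} = 0$ ($Q{\left(I,P \right)} = \left(4 + P\right) 0 = 0$)
$3618 - \left(-18 + Z{\left(Q{\left(-3,-4 \right)} \right)}\right) 28 = 3618 - \left(-18 + 1\right) 28 = 3618 - \left(-17\right) 28 = 3618 - -476 = 3618 + 476 = 4094$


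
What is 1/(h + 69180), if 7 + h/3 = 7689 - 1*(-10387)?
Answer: 1/123387 ≈ 8.1046e-6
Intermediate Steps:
h = 54207 (h = -21 + 3*(7689 - 1*(-10387)) = -21 + 3*(7689 + 10387) = -21 + 3*18076 = -21 + 54228 = 54207)
1/(h + 69180) = 1/(54207 + 69180) = 1/123387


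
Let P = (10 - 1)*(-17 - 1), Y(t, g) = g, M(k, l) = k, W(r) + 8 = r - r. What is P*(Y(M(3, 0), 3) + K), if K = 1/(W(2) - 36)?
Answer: -10611/22 ≈ -482.32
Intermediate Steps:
W(r) = -8 (W(r) = -8 + (r - r) = -8 + 0 = -8)
K = -1/44 (K = 1/(-8 - 36) = 1/(-44) = -1/44 ≈ -0.022727)
P = -162 (P = 9*(-18) = -162)
P*(Y(M(3, 0), 3) + K) = -162*(3 - 1/44) = -162*131/44 = -10611/22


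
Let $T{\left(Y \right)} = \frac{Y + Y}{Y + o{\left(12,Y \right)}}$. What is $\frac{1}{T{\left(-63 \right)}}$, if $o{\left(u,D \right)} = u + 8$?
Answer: $\frac{43}{126} \approx 0.34127$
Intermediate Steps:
$o{\left(u,D \right)} = 8 + u$
$T{\left(Y \right)} = \frac{2 Y}{20 + Y}$ ($T{\left(Y \right)} = \frac{Y + Y}{Y + \left(8 + 12\right)} = \frac{2 Y}{Y + 20} = \frac{2 Y}{20 + Y}$)
$\frac{1}{T{\left(-63 \right)}} = \frac{1}{2 \left(-63\right) \frac{1}{20 - 63}} = \frac{1}{2 \left(-63\right) \frac{1}{-43}} = \frac{1}{2 \left(-63\right) \left(- \frac{1}{43}\right)} = \frac{1}{\frac{126}{43}} = \frac{43}{126}$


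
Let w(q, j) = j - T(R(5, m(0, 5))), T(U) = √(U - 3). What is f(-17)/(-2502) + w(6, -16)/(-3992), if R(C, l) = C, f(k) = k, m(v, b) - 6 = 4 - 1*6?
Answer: 13487/1248498 + √2/3992 ≈ 0.011157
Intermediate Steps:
m(v, b) = 4 (m(v, b) = 6 + (4 - 1*6) = 6 + (4 - 6) = 6 - 2 = 4)
T(U) = √(-3 + U)
w(q, j) = j - √2 (w(q, j) = j - √(-3 + 5) = j - √2)
f(-17)/(-2502) + w(6, -16)/(-3992) = -17/(-2502) + (-16 - √2)/(-3992) = -17*(-1/2502) + (-16 - √2)*(-1/3992) = 17/2502 + (2/499 + √2/3992) = 13487/1248498 + √2/3992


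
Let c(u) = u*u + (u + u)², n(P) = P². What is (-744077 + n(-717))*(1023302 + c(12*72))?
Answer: -1093772790616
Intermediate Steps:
c(u) = 5*u² (c(u) = u² + (2*u)² = u² + 4*u² = 5*u²)
(-744077 + n(-717))*(1023302 + c(12*72)) = (-744077 + (-717)²)*(1023302 + 5*(12*72)²) = (-744077 + 514089)*(1023302 + 5*864²) = -229988*(1023302 + 5*746496) = -229988*(1023302 + 3732480) = -229988*4755782 = -1093772790616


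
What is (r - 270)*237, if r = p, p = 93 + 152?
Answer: -5925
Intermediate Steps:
p = 245
r = 245
(r - 270)*237 = (245 - 270)*237 = -25*237 = -5925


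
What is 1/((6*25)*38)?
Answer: 1/5700 ≈ 0.00017544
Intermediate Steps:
1/((6*25)*38) = 1/(150*38) = 1/5700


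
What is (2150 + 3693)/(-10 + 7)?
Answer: -5843/3 ≈ -1947.7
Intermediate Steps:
(2150 + 3693)/(-10 + 7) = 5843/(-3) = -1/3*5843 = -5843/3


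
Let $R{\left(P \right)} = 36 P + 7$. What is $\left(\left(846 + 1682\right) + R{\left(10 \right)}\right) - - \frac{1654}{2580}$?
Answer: $\frac{3735377}{1290} \approx 2895.6$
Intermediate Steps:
$R{\left(P \right)} = 7 + 36 P$
$\left(\left(846 + 1682\right) + R{\left(10 \right)}\right) - - \frac{1654}{2580} = \left(\left(846 + 1682\right) + \left(7 + 36 \cdot 10\right)\right) - - \frac{1654}{2580} = \left(2528 + \left(7 + 360\right)\right) - \left(-1654\right) \frac{1}{2580} = \left(2528 + 367\right) - - \frac{827}{1290} = 2895 + \frac{827}{1290} = \frac{3735377}{1290}$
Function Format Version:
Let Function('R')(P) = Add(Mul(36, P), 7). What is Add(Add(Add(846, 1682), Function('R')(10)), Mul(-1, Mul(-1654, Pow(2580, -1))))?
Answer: Rational(3735377, 1290) ≈ 2895.6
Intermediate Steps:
Function('R')(P) = Add(7, Mul(36, P))
Add(Add(Add(846, 1682), Function('R')(10)), Mul(-1, Mul(-1654, Pow(2580, -1)))) = Add(Add(Add(846, 1682), Add(7, Mul(36, 10))), Mul(-1, Mul(-1654, Pow(2580, -1)))) = Add(Add(2528, Add(7, 360)), Mul(-1, Mul(-1654, Rational(1, 2580)))) = Add(Add(2528, 367), Mul(-1, Rational(-827, 1290))) = Add(2895, Rational(827, 1290)) = Rational(3735377, 1290)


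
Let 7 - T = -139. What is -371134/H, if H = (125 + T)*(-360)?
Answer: 185567/48780 ≈ 3.8042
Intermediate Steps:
T = 146 (T = 7 - 1*(-139) = 7 + 139 = 146)
H = -97560 (H = (125 + 146)*(-360) = 271*(-360) = -97560)
-371134/H = -371134/(-97560) = -371134*(-1/97560) = 185567/48780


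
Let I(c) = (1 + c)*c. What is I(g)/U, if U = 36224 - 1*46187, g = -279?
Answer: -8618/1107 ≈ -7.7850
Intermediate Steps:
I(c) = c*(1 + c)
U = -9963 (U = 36224 - 46187 = -9963)
I(g)/U = -279*(1 - 279)/(-9963) = -279*(-278)*(-1/9963) = 77562*(-1/9963) = -8618/1107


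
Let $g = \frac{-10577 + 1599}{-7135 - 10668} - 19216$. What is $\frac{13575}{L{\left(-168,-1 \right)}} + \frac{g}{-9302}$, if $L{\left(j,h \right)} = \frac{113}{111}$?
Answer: $\frac{124787079745280}{9356598089} \approx 13337.0$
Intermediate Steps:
$L{\left(j,h \right)} = \frac{113}{111}$ ($L{\left(j,h \right)} = 113 \cdot \frac{1}{111} = \frac{113}{111}$)
$g = - \frac{342093470}{17803}$ ($g = - \frac{8978}{-17803} - 19216 = \left(-8978\right) \left(- \frac{1}{17803}\right) - 19216 = \frac{8978}{17803} - 19216 = - \frac{342093470}{17803} \approx -19216.0$)
$\frac{13575}{L{\left(-168,-1 \right)}} + \frac{g}{-9302} = \frac{13575}{\frac{113}{111}} - \frac{342093470}{17803 \left(-9302\right)} = 13575 \cdot \frac{111}{113} - - \frac{171046735}{82801753} = \frac{1506825}{113} + \frac{171046735}{82801753} = \frac{124787079745280}{9356598089}$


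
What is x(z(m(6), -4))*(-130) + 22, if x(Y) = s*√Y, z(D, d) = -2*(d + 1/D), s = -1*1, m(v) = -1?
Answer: 22 + 130*√10 ≈ 433.10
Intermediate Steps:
s = -1
z(D, d) = -2*d - 2/D
x(Y) = -√Y
x(z(m(6), -4))*(-130) + 22 = -√(-2*(-4) - 2/(-1))*(-130) + 22 = -√(8 - 2*(-1))*(-130) + 22 = -√(8 + 2)*(-130) + 22 = -√10*(-130) + 22 = 130*√10 + 22 = 22 + 130*√10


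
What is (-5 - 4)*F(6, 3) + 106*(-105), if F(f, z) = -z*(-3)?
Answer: -11211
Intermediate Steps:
F(f, z) = 3*z
(-5 - 4)*F(6, 3) + 106*(-105) = (-5 - 4)*(3*3) + 106*(-105) = -9*9 - 11130 = -81 - 11130 = -11211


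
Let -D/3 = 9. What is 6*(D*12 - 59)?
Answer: -2298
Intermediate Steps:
D = -27 (D = -3*9 = -27)
6*(D*12 - 59) = 6*(-27*12 - 59) = 6*(-324 - 59) = 6*(-383) = -2298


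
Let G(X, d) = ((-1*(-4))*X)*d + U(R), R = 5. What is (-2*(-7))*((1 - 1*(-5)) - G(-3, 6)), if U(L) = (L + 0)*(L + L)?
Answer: 392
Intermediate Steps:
U(L) = 2*L**2 (U(L) = L*(2*L) = 2*L**2)
G(X, d) = 50 + 4*X*d (G(X, d) = ((-1*(-4))*X)*d + 2*5**2 = (4*X)*d + 2*25 = 4*X*d + 50 = 50 + 4*X*d)
(-2*(-7))*((1 - 1*(-5)) - G(-3, 6)) = (-2*(-7))*((1 - 1*(-5)) - (50 + 4*(-3)*6)) = 14*((1 + 5) - (50 - 72)) = 14*(6 - 1*(-22)) = 14*(6 + 22) = 14*28 = 392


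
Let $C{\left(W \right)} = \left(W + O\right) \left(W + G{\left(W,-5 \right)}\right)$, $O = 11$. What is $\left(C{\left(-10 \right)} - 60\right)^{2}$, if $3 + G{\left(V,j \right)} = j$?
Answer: $6084$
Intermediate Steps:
$G{\left(V,j \right)} = -3 + j$
$C{\left(W \right)} = \left(-8 + W\right) \left(11 + W\right)$ ($C{\left(W \right)} = \left(W + 11\right) \left(W - 8\right) = \left(11 + W\right) \left(W - 8\right) = \left(11 + W\right) \left(-8 + W\right) = \left(-8 + W\right) \left(11 + W\right)$)
$\left(C{\left(-10 \right)} - 60\right)^{2} = \left(\left(-88 + \left(-10\right)^{2} + 3 \left(-10\right)\right) - 60\right)^{2} = \left(\left(-88 + 100 - 30\right) - 60\right)^{2} = \left(-18 - 60\right)^{2} = \left(-78\right)^{2} = 6084$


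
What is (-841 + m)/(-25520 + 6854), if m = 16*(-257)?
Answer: 1651/6222 ≈ 0.26535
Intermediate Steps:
m = -4112
(-841 + m)/(-25520 + 6854) = (-841 - 4112)/(-25520 + 6854) = -4953/(-18666) = -4953*(-1/18666) = 1651/6222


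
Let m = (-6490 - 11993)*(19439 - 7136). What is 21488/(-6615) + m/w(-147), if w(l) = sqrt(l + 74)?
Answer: -21488/6615 + 227396349*I*sqrt(73)/73 ≈ -3.2484 + 2.6615e+7*I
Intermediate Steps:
w(l) = sqrt(74 + l)
m = -227396349 (m = -18483*12303 = -227396349)
21488/(-6615) + m/w(-147) = 21488/(-6615) - 227396349/sqrt(74 - 147) = 21488*(-1/6615) - 227396349*(-I*sqrt(73)/73) = -21488/6615 - 227396349*(-I*sqrt(73)/73) = -21488/6615 - (-227396349)*I*sqrt(73)/73 = -21488/6615 + 227396349*I*sqrt(73)/73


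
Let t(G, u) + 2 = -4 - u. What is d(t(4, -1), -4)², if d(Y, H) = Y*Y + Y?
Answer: 400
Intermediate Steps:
t(G, u) = -6 - u (t(G, u) = -2 + (-4 - u) = -6 - u)
d(Y, H) = Y + Y² (d(Y, H) = Y² + Y = Y + Y²)
d(t(4, -1), -4)² = ((-6 - 1*(-1))*(1 + (-6 - 1*(-1))))² = ((-6 + 1)*(1 + (-6 + 1)))² = (-5*(1 - 5))² = (-5*(-4))² = 20² = 400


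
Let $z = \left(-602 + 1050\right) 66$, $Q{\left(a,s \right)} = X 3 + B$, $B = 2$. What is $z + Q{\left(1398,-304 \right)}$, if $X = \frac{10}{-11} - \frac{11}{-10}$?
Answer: $\frac{3252763}{110} \approx 29571.0$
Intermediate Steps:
$X = \frac{21}{110}$ ($X = 10 \left(- \frac{1}{11}\right) - - \frac{11}{10} = - \frac{10}{11} + \frac{11}{10} = \frac{21}{110} \approx 0.19091$)
$Q{\left(a,s \right)} = \frac{283}{110}$ ($Q{\left(a,s \right)} = \frac{21}{110} \cdot 3 + 2 = \frac{63}{110} + 2 = \frac{283}{110}$)
$z = 29568$ ($z = 448 \cdot 66 = 29568$)
$z + Q{\left(1398,-304 \right)} = 29568 + \frac{283}{110} = \frac{3252763}{110}$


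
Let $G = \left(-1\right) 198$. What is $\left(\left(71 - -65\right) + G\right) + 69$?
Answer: $7$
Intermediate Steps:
$G = -198$
$\left(\left(71 - -65\right) + G\right) + 69 = \left(\left(71 - -65\right) - 198\right) + 69 = \left(\left(71 + 65\right) - 198\right) + 69 = \left(136 - 198\right) + 69 = -62 + 69 = 7$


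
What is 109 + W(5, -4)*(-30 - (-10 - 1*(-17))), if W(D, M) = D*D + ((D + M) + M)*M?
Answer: -1260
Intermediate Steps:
W(D, M) = D² + M*(D + 2*M) (W(D, M) = D² + (D + 2*M)*M = D² + M*(D + 2*M))
109 + W(5, -4)*(-30 - (-10 - 1*(-17))) = 109 + (5² + 2*(-4)² + 5*(-4))*(-30 - (-10 - 1*(-17))) = 109 + (25 + 2*16 - 20)*(-30 - (-10 + 17)) = 109 + (25 + 32 - 20)*(-30 - 1*7) = 109 + 37*(-30 - 7) = 109 + 37*(-37) = 109 - 1369 = -1260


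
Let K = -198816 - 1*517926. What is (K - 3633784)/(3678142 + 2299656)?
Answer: -2175263/2988899 ≈ -0.72778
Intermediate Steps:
K = -716742 (K = -198816 - 517926 = -716742)
(K - 3633784)/(3678142 + 2299656) = (-716742 - 3633784)/(3678142 + 2299656) = -4350526/5977798 = -4350526*1/5977798 = -2175263/2988899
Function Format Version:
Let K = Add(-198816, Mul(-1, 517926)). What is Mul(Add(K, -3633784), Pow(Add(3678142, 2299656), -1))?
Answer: Rational(-2175263, 2988899) ≈ -0.72778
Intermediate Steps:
K = -716742 (K = Add(-198816, -517926) = -716742)
Mul(Add(K, -3633784), Pow(Add(3678142, 2299656), -1)) = Mul(Add(-716742, -3633784), Pow(Add(3678142, 2299656), -1)) = Mul(-4350526, Pow(5977798, -1)) = Mul(-4350526, Rational(1, 5977798)) = Rational(-2175263, 2988899)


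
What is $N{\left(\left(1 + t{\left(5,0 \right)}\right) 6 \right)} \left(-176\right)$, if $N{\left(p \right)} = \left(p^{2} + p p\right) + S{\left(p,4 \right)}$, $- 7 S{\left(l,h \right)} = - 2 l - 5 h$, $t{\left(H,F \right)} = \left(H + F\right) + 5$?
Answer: $- \frac{10759936}{7} \approx -1.5371 \cdot 10^{6}$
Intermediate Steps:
$t{\left(H,F \right)} = 5 + F + H$ ($t{\left(H,F \right)} = \left(F + H\right) + 5 = 5 + F + H$)
$S{\left(l,h \right)} = \frac{2 l}{7} + \frac{5 h}{7}$ ($S{\left(l,h \right)} = - \frac{- 2 l - 5 h}{7} = - \frac{- 5 h - 2 l}{7} = \frac{2 l}{7} + \frac{5 h}{7}$)
$N{\left(p \right)} = \frac{20}{7} + 2 p^{2} + \frac{2 p}{7}$ ($N{\left(p \right)} = \left(p^{2} + p p\right) + \left(\frac{2 p}{7} + \frac{5}{7} \cdot 4\right) = \left(p^{2} + p^{2}\right) + \left(\frac{2 p}{7} + \frac{20}{7}\right) = 2 p^{2} + \left(\frac{20}{7} + \frac{2 p}{7}\right) = \frac{20}{7} + 2 p^{2} + \frac{2 p}{7}$)
$N{\left(\left(1 + t{\left(5,0 \right)}\right) 6 \right)} \left(-176\right) = \left(\frac{20}{7} + 2 \left(\left(1 + \left(5 + 0 + 5\right)\right) 6\right)^{2} + \frac{2 \left(1 + \left(5 + 0 + 5\right)\right) 6}{7}\right) \left(-176\right) = \left(\frac{20}{7} + 2 \left(\left(1 + 10\right) 6\right)^{2} + \frac{2 \left(1 + 10\right) 6}{7}\right) \left(-176\right) = \left(\frac{20}{7} + 2 \left(11 \cdot 6\right)^{2} + \frac{2 \cdot 11 \cdot 6}{7}\right) \left(-176\right) = \left(\frac{20}{7} + 2 \cdot 66^{2} + \frac{2}{7} \cdot 66\right) \left(-176\right) = \left(\frac{20}{7} + 2 \cdot 4356 + \frac{132}{7}\right) \left(-176\right) = \left(\frac{20}{7} + 8712 + \frac{132}{7}\right) \left(-176\right) = \frac{61136}{7} \left(-176\right) = - \frac{10759936}{7}$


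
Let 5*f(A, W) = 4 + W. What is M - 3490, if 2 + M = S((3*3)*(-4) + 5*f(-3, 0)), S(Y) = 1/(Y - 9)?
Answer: -143173/41 ≈ -3492.0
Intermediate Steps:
f(A, W) = 4/5 + W/5 (f(A, W) = (4 + W)/5 = 4/5 + W/5)
S(Y) = 1/(-9 + Y)
M = -83/41 (M = -2 + 1/(-9 + ((3*3)*(-4) + 5*(4/5 + (1/5)*0))) = -2 + 1/(-9 + (9*(-4) + 5*(4/5 + 0))) = -2 + 1/(-9 + (-36 + 5*(4/5))) = -2 + 1/(-9 + (-36 + 4)) = -2 + 1/(-9 - 32) = -2 + 1/(-41) = -2 - 1/41 = -83/41 ≈ -2.0244)
M - 3490 = -83/41 - 3490 = -143173/41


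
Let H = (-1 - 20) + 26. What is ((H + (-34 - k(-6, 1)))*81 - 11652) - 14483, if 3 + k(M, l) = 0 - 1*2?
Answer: -28079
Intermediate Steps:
H = 5 (H = -21 + 26 = 5)
k(M, l) = -5 (k(M, l) = -3 + (0 - 1*2) = -3 + (0 - 2) = -3 - 2 = -5)
((H + (-34 - k(-6, 1)))*81 - 11652) - 14483 = ((5 + (-34 - 1*(-5)))*81 - 11652) - 14483 = ((5 + (-34 + 5))*81 - 11652) - 14483 = ((5 - 29)*81 - 11652) - 14483 = (-24*81 - 11652) - 14483 = (-1944 - 11652) - 14483 = -13596 - 14483 = -28079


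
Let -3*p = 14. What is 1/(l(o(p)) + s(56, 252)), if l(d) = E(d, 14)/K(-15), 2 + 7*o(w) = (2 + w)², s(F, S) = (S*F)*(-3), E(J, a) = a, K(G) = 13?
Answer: -13/550354 ≈ -2.3621e-5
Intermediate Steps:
p = -14/3 (p = -⅓*14 = -14/3 ≈ -4.6667)
s(F, S) = -3*F*S (s(F, S) = (F*S)*(-3) = -3*F*S)
o(w) = -2/7 + (2 + w)²/7
l(d) = 14/13
1/(l(o(p)) + s(56, 252)) = 1/(14/13 - 3*56*252) = 1/(14/13 - 42336) = 1/(-550354/13) = -13/550354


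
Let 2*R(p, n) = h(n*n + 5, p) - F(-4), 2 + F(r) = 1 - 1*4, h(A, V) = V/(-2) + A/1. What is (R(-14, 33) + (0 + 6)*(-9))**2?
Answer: 249001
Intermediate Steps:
h(A, V) = A - V/2 (h(A, V) = V*(-1/2) + A*1 = -V/2 + A = A - V/2)
F(r) = -5 (F(r) = -2 + (1 - 1*4) = -2 + (1 - 4) = -2 - 3 = -5)
R(p, n) = 5 + n**2/2 - p/4 (R(p, n) = (((n*n + 5) - p/2) - 1*(-5))/2 = (((n**2 + 5) - p/2) + 5)/2 = (((5 + n**2) - p/2) + 5)/2 = ((5 + n**2 - p/2) + 5)/2 = (10 + n**2 - p/2)/2 = 5 + n**2/2 - p/4)
(R(-14, 33) + (0 + 6)*(-9))**2 = ((5 + (1/2)*33**2 - 1/4*(-14)) + (0 + 6)*(-9))**2 = ((5 + (1/2)*1089 + 7/2) + 6*(-9))**2 = ((5 + 1089/2 + 7/2) - 54)**2 = (553 - 54)**2 = 499**2 = 249001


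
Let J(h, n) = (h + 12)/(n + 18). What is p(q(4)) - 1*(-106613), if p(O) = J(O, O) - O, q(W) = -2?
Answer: 852925/8 ≈ 1.0662e+5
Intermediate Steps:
J(h, n) = (12 + h)/(18 + n)
p(O) = -O + (12 + O)/(18 + O) (p(O) = (12 + O)/(18 + O) - O = -O + (12 + O)/(18 + O))
p(q(4)) - 1*(-106613) = (12 - 2 - 1*(-2)*(18 - 2))/(18 - 2) - 1*(-106613) = (12 - 2 - 1*(-2)*16)/16 + 106613 = (12 - 2 + 32)/16 + 106613 = (1/16)*42 + 106613 = 21/8 + 106613 = 852925/8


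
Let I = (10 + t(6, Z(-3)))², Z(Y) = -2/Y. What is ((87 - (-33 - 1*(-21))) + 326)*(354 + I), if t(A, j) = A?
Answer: 259250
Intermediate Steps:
I = 256 (I = (10 + 6)² = 16² = 256)
((87 - (-33 - 1*(-21))) + 326)*(354 + I) = ((87 - (-33 - 1*(-21))) + 326)*(354 + 256) = ((87 - (-33 + 21)) + 326)*610 = ((87 - 1*(-12)) + 326)*610 = ((87 + 12) + 326)*610 = (99 + 326)*610 = 425*610 = 259250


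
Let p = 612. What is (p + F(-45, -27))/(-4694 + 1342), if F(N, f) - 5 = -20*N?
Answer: -1517/3352 ≈ -0.45257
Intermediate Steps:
F(N, f) = 5 - 20*N
(p + F(-45, -27))/(-4694 + 1342) = (612 + (5 - 20*(-45)))/(-4694 + 1342) = (612 + (5 + 900))/(-3352) = (612 + 905)*(-1/3352) = 1517*(-1/3352) = -1517/3352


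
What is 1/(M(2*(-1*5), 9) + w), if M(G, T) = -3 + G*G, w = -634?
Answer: -1/537 ≈ -0.0018622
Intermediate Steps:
M(G, T) = -3 + G²
1/(M(2*(-1*5), 9) + w) = 1/((-3 + (2*(-1*5))²) - 634) = 1/((-3 + (2*(-5))²) - 634) = 1/((-3 + (-10)²) - 634) = 1/((-3 + 100) - 634) = 1/(97 - 634) = 1/(-537) = -1/537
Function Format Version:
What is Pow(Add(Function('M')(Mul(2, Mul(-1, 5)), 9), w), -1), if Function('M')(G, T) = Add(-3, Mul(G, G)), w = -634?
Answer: Rational(-1, 537) ≈ -0.0018622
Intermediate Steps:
Function('M')(G, T) = Add(-3, Pow(G, 2))
Pow(Add(Function('M')(Mul(2, Mul(-1, 5)), 9), w), -1) = Pow(Add(Add(-3, Pow(Mul(2, Mul(-1, 5)), 2)), -634), -1) = Pow(Add(Add(-3, Pow(Mul(2, -5), 2)), -634), -1) = Pow(Add(Add(-3, Pow(-10, 2)), -634), -1) = Pow(Add(Add(-3, 100), -634), -1) = Pow(Add(97, -634), -1) = Pow(-537, -1) = Rational(-1, 537)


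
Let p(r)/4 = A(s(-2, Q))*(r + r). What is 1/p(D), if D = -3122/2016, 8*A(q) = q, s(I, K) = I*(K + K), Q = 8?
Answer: 9/446 ≈ 0.020179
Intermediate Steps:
s(I, K) = 2*I*K (s(I, K) = I*(2*K) = 2*I*K)
A(q) = q/8
D = -223/144 (D = -3122*1/2016 = -223/144 ≈ -1.5486)
p(r) = -32*r (p(r) = 4*(((2*(-2)*8)/8)*(r + r)) = 4*(((⅛)*(-32))*(2*r)) = 4*(-8*r) = -32*r)
1/p(D) = 1/(-32*(-223/144)) = 1/(446/9) = 9/446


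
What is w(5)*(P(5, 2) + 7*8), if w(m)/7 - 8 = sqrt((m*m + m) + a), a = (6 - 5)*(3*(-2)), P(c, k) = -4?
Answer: 2912 + 728*sqrt(6) ≈ 4695.2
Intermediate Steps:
a = -6 (a = 1*(-6) = -6)
w(m) = 56 + 7*sqrt(-6 + m + m**2) (w(m) = 56 + 7*sqrt((m*m + m) - 6) = 56 + 7*sqrt((m**2 + m) - 6) = 56 + 7*sqrt((m + m**2) - 6) = 56 + 7*sqrt(-6 + m + m**2))
w(5)*(P(5, 2) + 7*8) = (56 + 7*sqrt(-6 + 5 + 5**2))*(-4 + 7*8) = (56 + 7*sqrt(-6 + 5 + 25))*(-4 + 56) = (56 + 7*sqrt(24))*52 = (56 + 7*(2*sqrt(6)))*52 = (56 + 14*sqrt(6))*52 = 2912 + 728*sqrt(6)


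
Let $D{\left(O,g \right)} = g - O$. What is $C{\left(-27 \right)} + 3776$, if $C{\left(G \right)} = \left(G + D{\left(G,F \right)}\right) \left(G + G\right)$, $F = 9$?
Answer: $3290$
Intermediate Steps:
$C{\left(G \right)} = 18 G$ ($C{\left(G \right)} = \left(G - \left(-9 + G\right)\right) \left(G + G\right) = 9 \cdot 2 G = 18 G$)
$C{\left(-27 \right)} + 3776 = 18 \left(-27\right) + 3776 = -486 + 3776 = 3290$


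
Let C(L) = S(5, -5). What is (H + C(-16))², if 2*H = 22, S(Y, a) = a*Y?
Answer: 196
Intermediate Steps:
S(Y, a) = Y*a
H = 11 (H = (½)*22 = 11)
C(L) = -25 (C(L) = 5*(-5) = -25)
(H + C(-16))² = (11 - 25)² = (-14)² = 196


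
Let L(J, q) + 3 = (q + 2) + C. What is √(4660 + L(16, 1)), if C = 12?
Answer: 8*√73 ≈ 68.352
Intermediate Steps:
L(J, q) = 11 + q (L(J, q) = -3 + ((q + 2) + 12) = -3 + ((2 + q) + 12) = -3 + (14 + q) = 11 + q)
√(4660 + L(16, 1)) = √(4660 + (11 + 1)) = √(4660 + 12) = √4672 = 8*√73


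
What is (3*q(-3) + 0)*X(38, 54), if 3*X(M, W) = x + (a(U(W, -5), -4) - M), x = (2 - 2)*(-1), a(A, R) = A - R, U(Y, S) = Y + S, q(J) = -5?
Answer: -75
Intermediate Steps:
U(Y, S) = S + Y
x = 0 (x = 0*(-1) = 0)
X(M, W) = -1/3 - M/3 + W/3 (X(M, W) = (0 + (((-5 + W) - 1*(-4)) - M))/3 = (0 + (((-5 + W) + 4) - M))/3 = (0 + ((-1 + W) - M))/3 = (0 + (-1 + W - M))/3 = (-1 + W - M)/3 = -1/3 - M/3 + W/3)
(3*q(-3) + 0)*X(38, 54) = (3*(-5) + 0)*(-1/3 - 1/3*38 + (1/3)*54) = (-15 + 0)*(-1/3 - 38/3 + 18) = -15*5 = -75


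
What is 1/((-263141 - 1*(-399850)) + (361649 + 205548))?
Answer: 1/703906 ≈ 1.4206e-6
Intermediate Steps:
1/((-263141 - 1*(-399850)) + (361649 + 205548)) = 1/((-263141 + 399850) + 567197) = 1/(136709 + 567197) = 1/703906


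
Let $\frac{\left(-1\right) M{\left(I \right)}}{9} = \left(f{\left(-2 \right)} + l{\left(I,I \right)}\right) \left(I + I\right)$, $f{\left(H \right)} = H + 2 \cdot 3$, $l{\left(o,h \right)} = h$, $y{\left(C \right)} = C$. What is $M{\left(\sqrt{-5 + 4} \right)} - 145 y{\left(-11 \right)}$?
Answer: $1613 - 72 i \approx 1613.0 - 72.0 i$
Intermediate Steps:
$f{\left(H \right)} = 6 + H$ ($f{\left(H \right)} = H + 6 = 6 + H$)
$M{\left(I \right)} = - 18 I \left(4 + I\right)$ ($M{\left(I \right)} = - 9 \left(\left(6 - 2\right) + I\right) \left(I + I\right) = - 9 \left(4 + I\right) 2 I = - 9 \cdot 2 I \left(4 + I\right) = - 18 I \left(4 + I\right)$)
$M{\left(\sqrt{-5 + 4} \right)} - 145 y{\left(-11 \right)} = - 18 \sqrt{-5 + 4} \left(4 + \sqrt{-5 + 4}\right) - -1595 = - 18 \sqrt{-1} \left(4 + \sqrt{-1}\right) + 1595 = - 18 i \left(4 + i\right) + 1595 = 1595 - 18 i \left(4 + i\right)$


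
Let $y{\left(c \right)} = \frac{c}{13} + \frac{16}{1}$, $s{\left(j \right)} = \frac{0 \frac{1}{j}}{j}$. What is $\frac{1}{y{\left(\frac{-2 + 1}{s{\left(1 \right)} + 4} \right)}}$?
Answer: $\frac{52}{831} \approx 0.062575$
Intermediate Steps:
$s{\left(j \right)} = 0$ ($s{\left(j \right)} = \frac{0}{j} = 0$)
$y{\left(c \right)} = 16 + \frac{c}{13}$ ($y{\left(c \right)} = c \frac{1}{13} + 16 \cdot 1 = \frac{c}{13} + 16 = 16 + \frac{c}{13}$)
$\frac{1}{y{\left(\frac{-2 + 1}{s{\left(1 \right)} + 4} \right)}} = \frac{1}{16 + \frac{\left(-2 + 1\right) \frac{1}{0 + 4}}{13}} = \frac{1}{16 + \frac{\left(-1\right) \frac{1}{4}}{13}} = \frac{1}{16 + \frac{1}{13} \left(- \frac{1}{4}\right)} = \frac{1}{16 - \frac{1}{52}} = \frac{1}{\frac{831}{52}} = \frac{52}{831}$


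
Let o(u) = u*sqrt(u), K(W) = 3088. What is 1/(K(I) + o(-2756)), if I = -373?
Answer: 193/1308927060 + 689*I*sqrt(689)/2617854120 ≈ 1.4745e-7 + 6.9085e-6*I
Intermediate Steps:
o(u) = u**(3/2)
1/(K(I) + o(-2756)) = 1/(3088 + (-2756)**(3/2)) = 1/(3088 - 5512*I*sqrt(689))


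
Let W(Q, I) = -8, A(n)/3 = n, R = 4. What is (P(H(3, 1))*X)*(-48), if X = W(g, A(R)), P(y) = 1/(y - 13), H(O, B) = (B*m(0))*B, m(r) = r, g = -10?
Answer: -384/13 ≈ -29.538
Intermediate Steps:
A(n) = 3*n
H(O, B) = 0 (H(O, B) = (B*0)*B = 0*B = 0)
P(y) = 1/(-13 + y)
X = -8
(P(H(3, 1))*X)*(-48) = (-8/(-13 + 0))*(-48) = (-8/(-13))*(-48) = -1/13*(-8)*(-48) = (8/13)*(-48) = -384/13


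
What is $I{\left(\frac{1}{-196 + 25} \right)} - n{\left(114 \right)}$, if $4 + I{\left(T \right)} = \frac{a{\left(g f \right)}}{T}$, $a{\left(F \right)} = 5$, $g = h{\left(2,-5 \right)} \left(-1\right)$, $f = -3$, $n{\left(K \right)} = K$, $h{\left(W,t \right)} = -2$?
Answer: $-973$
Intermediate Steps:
$g = 2$ ($g = \left(-2\right) \left(-1\right) = 2$)
$I{\left(T \right)} = -4 + \frac{5}{T}$
$I{\left(\frac{1}{-196 + 25} \right)} - n{\left(114 \right)} = \left(-4 + \frac{5}{\frac{1}{-196 + 25}}\right) - 114 = \left(-4 + \frac{5}{\frac{1}{-171}}\right) - 114 = \left(-4 + \frac{5}{- \frac{1}{171}}\right) - 114 = \left(-4 + 5 \left(-171\right)\right) - 114 = \left(-4 - 855\right) - 114 = -859 - 114 = -973$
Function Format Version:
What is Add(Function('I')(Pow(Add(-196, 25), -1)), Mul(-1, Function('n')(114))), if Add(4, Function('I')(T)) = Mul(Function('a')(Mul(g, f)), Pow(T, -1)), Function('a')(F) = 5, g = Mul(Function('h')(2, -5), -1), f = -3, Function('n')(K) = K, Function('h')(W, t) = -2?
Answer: -973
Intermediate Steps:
g = 2 (g = Mul(-2, -1) = 2)
Function('I')(T) = Add(-4, Mul(5, Pow(T, -1)))
Add(Function('I')(Pow(Add(-196, 25), -1)), Mul(-1, Function('n')(114))) = Add(Add(-4, Mul(5, Pow(Pow(Add(-196, 25), -1), -1))), Mul(-1, 114)) = Add(Add(-4, Mul(5, Pow(Pow(-171, -1), -1))), -114) = Add(Add(-4, Mul(5, Pow(Rational(-1, 171), -1))), -114) = Add(Add(-4, Mul(5, -171)), -114) = Add(Add(-4, -855), -114) = Add(-859, -114) = -973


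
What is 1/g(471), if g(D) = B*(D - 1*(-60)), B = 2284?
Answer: 1/1212804 ≈ 8.2454e-7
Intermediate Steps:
g(D) = 137040 + 2284*D (g(D) = 2284*(D - 1*(-60)) = 2284*(D + 60) = 2284*(60 + D) = 137040 + 2284*D)
1/g(471) = 1/(137040 + 2284*471) = 1/(137040 + 1075764) = 1/1212804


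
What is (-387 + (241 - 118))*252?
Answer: -66528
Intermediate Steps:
(-387 + (241 - 118))*252 = (-387 + 123)*252 = -264*252 = -66528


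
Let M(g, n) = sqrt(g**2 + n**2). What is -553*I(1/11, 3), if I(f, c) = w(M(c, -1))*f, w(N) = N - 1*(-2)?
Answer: -1106/11 - 553*sqrt(10)/11 ≈ -259.52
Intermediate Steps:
w(N) = 2 + N (w(N) = N + 2 = 2 + N)
I(f, c) = f*(2 + sqrt(1 + c**2)) (I(f, c) = (2 + sqrt(c**2 + (-1)**2))*f = (2 + sqrt(c**2 + 1))*f = (2 + sqrt(1 + c**2))*f = f*(2 + sqrt(1 + c**2)))
-553*I(1/11, 3) = -553*(2 + sqrt(1 + 3**2))/11 = -553*(2 + sqrt(1 + 9))/11 = -553*(2 + sqrt(10))/11 = -553*(2/11 + sqrt(10)/11) = -1106/11 - 553*sqrt(10)/11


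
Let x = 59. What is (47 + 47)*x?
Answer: 5546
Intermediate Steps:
(47 + 47)*x = (47 + 47)*59 = 94*59 = 5546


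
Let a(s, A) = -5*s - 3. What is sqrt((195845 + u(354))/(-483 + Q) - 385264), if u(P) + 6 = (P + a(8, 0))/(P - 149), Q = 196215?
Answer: I*sqrt(17230036219013468390)/6687510 ≈ 620.7*I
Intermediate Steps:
a(s, A) = -3 - 5*s
u(P) = -6 + (-43 + P)/(-149 + P) (u(P) = -6 + (P + (-3 - 5*8))/(P - 149) = -6 + (P + (-3 - 40))/(-149 + P) = -6 + (P - 43)/(-149 + P) = -6 + (-43 + P)/(-149 + P))
sqrt((195845 + u(354))/(-483 + Q) - 385264) = sqrt((195845 + (851 - 5*354)/(-149 + 354))/(-483 + 196215) - 385264) = sqrt((195845 + (851 - 1770)/205)/195732 - 385264) = sqrt((195845 + (1/205)*(-919))*(1/195732) - 385264) = sqrt((195845 - 919/205)*(1/195732) - 385264) = sqrt((40147306/205)*(1/195732) - 385264) = sqrt(20073653/20062530 - 385264) = sqrt(-7729350484267/20062530) = I*sqrt(17230036219013468390)/6687510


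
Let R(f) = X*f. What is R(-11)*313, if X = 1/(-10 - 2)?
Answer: 3443/12 ≈ 286.92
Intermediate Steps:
X = -1/12 (X = 1/(-12) = -1/12 ≈ -0.083333)
R(f) = -f/12
R(-11)*313 = -1/12*(-11)*313 = (11/12)*313 = 3443/12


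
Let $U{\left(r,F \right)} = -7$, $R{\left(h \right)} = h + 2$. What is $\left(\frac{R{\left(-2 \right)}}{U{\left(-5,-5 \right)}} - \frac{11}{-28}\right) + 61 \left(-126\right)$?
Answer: $- \frac{215197}{28} \approx -7685.6$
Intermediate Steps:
$R{\left(h \right)} = 2 + h$
$\left(\frac{R{\left(-2 \right)}}{U{\left(-5,-5 \right)}} - \frac{11}{-28}\right) + 61 \left(-126\right) = \left(\frac{2 - 2}{-7} - \frac{11}{-28}\right) + 61 \left(-126\right) = \left(0 \left(- \frac{1}{7}\right) - - \frac{11}{28}\right) - 7686 = \left(0 + \frac{11}{28}\right) - 7686 = \frac{11}{28} - 7686 = - \frac{215197}{28}$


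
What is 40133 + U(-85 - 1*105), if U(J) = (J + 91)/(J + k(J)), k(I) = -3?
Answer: 7745768/193 ≈ 40134.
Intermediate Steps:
U(J) = (91 + J)/(-3 + J) (U(J) = (J + 91)/(J - 3) = (91 + J)/(-3 + J))
40133 + U(-85 - 1*105) = 40133 + (91 + (-85 - 1*105))/(-3 + (-85 - 1*105)) = 40133 + (91 + (-85 - 105))/(-3 + (-85 - 105)) = 40133 + (91 - 190)/(-3 - 190) = 40133 - 99/(-193) = 40133 - 1/193*(-99) = 40133 + 99/193 = 7745768/193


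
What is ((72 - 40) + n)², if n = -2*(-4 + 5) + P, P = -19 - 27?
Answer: 256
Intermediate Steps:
P = -46
n = -48 (n = -2*(-4 + 5) - 46 = -2*1 - 46 = -2 - 46 = -48)
((72 - 40) + n)² = ((72 - 40) - 48)² = (32 - 48)² = (-16)² = 256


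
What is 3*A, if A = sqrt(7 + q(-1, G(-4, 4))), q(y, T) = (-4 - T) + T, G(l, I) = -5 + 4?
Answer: 3*sqrt(3) ≈ 5.1962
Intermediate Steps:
G(l, I) = -1
q(y, T) = -4
A = sqrt(3) (A = sqrt(7 - 4) = sqrt(3) ≈ 1.7320)
3*A = 3*sqrt(3)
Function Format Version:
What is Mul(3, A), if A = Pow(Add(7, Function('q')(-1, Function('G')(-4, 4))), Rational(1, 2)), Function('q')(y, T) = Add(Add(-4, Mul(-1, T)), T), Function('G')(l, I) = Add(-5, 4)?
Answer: Mul(3, Pow(3, Rational(1, 2))) ≈ 5.1962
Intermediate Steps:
Function('G')(l, I) = -1
Function('q')(y, T) = -4
A = Pow(3, Rational(1, 2)) (A = Pow(Add(7, -4), Rational(1, 2)) = Pow(3, Rational(1, 2)) ≈ 1.7320)
Mul(3, A) = Mul(3, Pow(3, Rational(1, 2)))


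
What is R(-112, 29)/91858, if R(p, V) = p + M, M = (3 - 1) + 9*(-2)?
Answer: -64/45929 ≈ -0.0013935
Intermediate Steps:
M = -16 (M = 2 - 18 = -16)
R(p, V) = -16 + p (R(p, V) = p - 16 = -16 + p)
R(-112, 29)/91858 = (-16 - 112)/91858 = -128*1/91858 = -64/45929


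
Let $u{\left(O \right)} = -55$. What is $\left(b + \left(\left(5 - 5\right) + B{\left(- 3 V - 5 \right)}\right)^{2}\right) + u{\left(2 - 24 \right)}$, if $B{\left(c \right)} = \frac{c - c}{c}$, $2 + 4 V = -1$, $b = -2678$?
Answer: $-2733$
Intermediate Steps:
$V = - \frac{3}{4}$ ($V = - \frac{1}{2} + \frac{1}{4} \left(-1\right) = - \frac{1}{2} - \frac{1}{4} = - \frac{3}{4} \approx -0.75$)
$B{\left(c \right)} = 0$ ($B{\left(c \right)} = \frac{0}{c} = 0$)
$\left(b + \left(\left(5 - 5\right) + B{\left(- 3 V - 5 \right)}\right)^{2}\right) + u{\left(2 - 24 \right)} = \left(-2678 + \left(\left(5 - 5\right) + 0\right)^{2}\right) - 55 = \left(-2678 + \left(0 + 0\right)^{2}\right) - 55 = \left(-2678 + 0^{2}\right) - 55 = \left(-2678 + 0\right) - 55 = -2678 - 55 = -2733$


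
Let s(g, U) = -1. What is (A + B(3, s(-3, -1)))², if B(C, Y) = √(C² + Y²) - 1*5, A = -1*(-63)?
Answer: (58 + √10)² ≈ 3740.8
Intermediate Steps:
A = 63
B(C, Y) = -5 + √(C² + Y²) (B(C, Y) = √(C² + Y²) - 5 = -5 + √(C² + Y²))
(A + B(3, s(-3, -1)))² = (63 + (-5 + √(3² + (-1)²)))² = (63 + (-5 + √(9 + 1)))² = (63 + (-5 + √10))² = (58 + √10)²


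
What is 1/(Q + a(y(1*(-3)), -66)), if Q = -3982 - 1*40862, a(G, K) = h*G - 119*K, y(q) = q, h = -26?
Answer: -1/36912 ≈ -2.7091e-5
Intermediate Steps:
a(G, K) = -119*K - 26*G (a(G, K) = -26*G - 119*K = -119*K - 26*G)
Q = -44844 (Q = -3982 - 40862 = -44844)
1/(Q + a(y(1*(-3)), -66)) = 1/(-44844 + (-119*(-66) - 26*(-3))) = 1/(-44844 + (7854 - 26*(-3))) = 1/(-44844 + (7854 + 78)) = 1/(-44844 + 7932) = 1/(-36912) = -1/36912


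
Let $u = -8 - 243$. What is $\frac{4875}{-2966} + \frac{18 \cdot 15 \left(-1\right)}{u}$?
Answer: $- \frac{422805}{744466} \approx -0.56793$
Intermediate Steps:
$u = -251$ ($u = -8 - 243 = -251$)
$\frac{4875}{-2966} + \frac{18 \cdot 15 \left(-1\right)}{u} = \frac{4875}{-2966} + \frac{18 \cdot 15 \left(-1\right)}{-251} = 4875 \left(- \frac{1}{2966}\right) + 270 \left(-1\right) \left(- \frac{1}{251}\right) = - \frac{4875}{2966} - - \frac{270}{251} = - \frac{4875}{2966} + \frac{270}{251} = - \frac{422805}{744466}$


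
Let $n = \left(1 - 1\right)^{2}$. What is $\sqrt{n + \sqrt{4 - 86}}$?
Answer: $\sqrt[4]{82} \sqrt{i} \approx 2.1278 + 2.1278 i$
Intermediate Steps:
$n = 0$ ($n = 0^{2} = 0$)
$\sqrt{n + \sqrt{4 - 86}} = \sqrt{0 + \sqrt{4 - 86}} = \sqrt{0 + \sqrt{-82}} = \sqrt{0 + i \sqrt{82}} = \sqrt{i \sqrt{82}} = \sqrt[4]{82} \sqrt{i}$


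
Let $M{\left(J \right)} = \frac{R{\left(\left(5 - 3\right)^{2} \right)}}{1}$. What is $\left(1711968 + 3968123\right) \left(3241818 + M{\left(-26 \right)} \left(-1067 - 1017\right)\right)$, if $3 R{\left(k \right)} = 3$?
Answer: $18401983935794$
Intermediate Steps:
$R{\left(k \right)} = 1$ ($R{\left(k \right)} = \frac{1}{3} \cdot 3 = 1$)
$M{\left(J \right)} = 1$ ($M{\left(J \right)} = 1 \cdot 1^{-1} = 1 \cdot 1 = 1$)
$\left(1711968 + 3968123\right) \left(3241818 + M{\left(-26 \right)} \left(-1067 - 1017\right)\right) = \left(1711968 + 3968123\right) \left(3241818 + 1 \left(-1067 - 1017\right)\right) = 5680091 \left(3241818 + 1 \left(-2084\right)\right) = 5680091 \left(3241818 - 2084\right) = 5680091 \cdot 3239734 = 18401983935794$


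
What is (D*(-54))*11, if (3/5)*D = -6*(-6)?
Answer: -35640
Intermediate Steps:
D = 60 (D = 5*(-6*(-6))/3 = (5/3)*36 = 60)
(D*(-54))*11 = (60*(-54))*11 = -3240*11 = -35640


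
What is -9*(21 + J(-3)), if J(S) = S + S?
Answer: -135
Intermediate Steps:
J(S) = 2*S
-9*(21 + J(-3)) = -9*(21 + 2*(-3)) = -9*(21 - 6) = -9*15 = -135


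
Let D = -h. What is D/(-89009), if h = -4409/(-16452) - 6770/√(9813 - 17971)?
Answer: 4409/1464376068 + 3385*I*√8158/363067711 ≈ 3.0108e-6 + 0.0008421*I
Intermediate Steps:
h = 4409/16452 + 3385*I*√8158/4079 (h = -4409*(-1/16452) - 6770*(-I*√8158/8158) = 4409/16452 - 6770*(-I*√8158/8158) = 4409/16452 - (-3385)*I*√8158/4079 = 4409/16452 + 3385*I*√8158/4079 ≈ 0.26799 + 74.954*I)
D = -4409/16452 - 3385*I*√8158/4079 (D = -(4409/16452 + 3385*I*√8158/4079) = -4409/16452 - 3385*I*√8158/4079 ≈ -0.26799 - 74.954*I)
D/(-89009) = (-4409/16452 - 3385*I*√8158/4079)/(-89009) = (-4409/16452 - 3385*I*√8158/4079)*(-1/89009) = 4409/1464376068 + 3385*I*√8158/363067711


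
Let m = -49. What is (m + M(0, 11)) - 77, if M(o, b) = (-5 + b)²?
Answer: -90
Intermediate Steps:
(m + M(0, 11)) - 77 = (-49 + (-5 + 11)²) - 77 = (-49 + 6²) - 77 = (-49 + 36) - 77 = -13 - 77 = -90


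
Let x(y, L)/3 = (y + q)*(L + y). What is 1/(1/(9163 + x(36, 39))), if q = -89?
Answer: -2762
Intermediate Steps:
x(y, L) = 3*(-89 + y)*(L + y) (x(y, L) = 3*((y - 89)*(L + y)) = 3*((-89 + y)*(L + y)) = 3*(-89 + y)*(L + y))
1/(1/(9163 + x(36, 39))) = 1/(1/(9163 + (-267*39 - 267*36 + 3*36² + 3*39*36))) = 1/(1/(9163 + (-10413 - 9612 + 3*1296 + 4212))) = 1/(1/(9163 + (-10413 - 9612 + 3888 + 4212))) = 1/(1/(9163 - 11925)) = 1/(1/(-2762)) = 1/(-1/2762) = -2762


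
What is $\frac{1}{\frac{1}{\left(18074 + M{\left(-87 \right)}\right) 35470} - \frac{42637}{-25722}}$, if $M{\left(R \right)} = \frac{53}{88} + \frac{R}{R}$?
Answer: $\frac{725623560624510}{1202799618360103} \approx 0.60328$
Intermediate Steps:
$M{\left(R \right)} = \frac{141}{88}$ ($M{\left(R \right)} = 53 \cdot \frac{1}{88} + 1 = \frac{53}{88} + 1 = \frac{141}{88}$)
$\frac{1}{\frac{1}{\left(18074 + M{\left(-87 \right)}\right) 35470} - \frac{42637}{-25722}} = \frac{1}{\frac{1}{\left(18074 + \frac{141}{88}\right) 35470} - \frac{42637}{-25722}} = \frac{1}{\frac{1}{\frac{1590653}{88}} \cdot \frac{1}{35470} - - \frac{42637}{25722}} = \frac{1}{\frac{88}{1590653} \cdot \frac{1}{35470} + \frac{42637}{25722}} = \frac{1}{\frac{44}{28210230955} + \frac{42637}{25722}} = \frac{1}{\frac{1202799618360103}{725623560624510}} = \frac{725623560624510}{1202799618360103}$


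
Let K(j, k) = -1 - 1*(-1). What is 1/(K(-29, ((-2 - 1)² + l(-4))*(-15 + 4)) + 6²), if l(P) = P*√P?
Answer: 1/36 ≈ 0.027778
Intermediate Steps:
l(P) = P^(3/2)
K(j, k) = 0 (K(j, k) = -1 + 1 = 0)
1/(K(-29, ((-2 - 1)² + l(-4))*(-15 + 4)) + 6²) = 1/(0 + 6²) = 1/(0 + 36) = 1/36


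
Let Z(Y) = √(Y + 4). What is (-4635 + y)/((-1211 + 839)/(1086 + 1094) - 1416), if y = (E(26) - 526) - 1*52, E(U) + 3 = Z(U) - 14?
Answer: 2850350/771813 - 545*√30/771813 ≈ 3.6892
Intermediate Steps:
Z(Y) = √(4 + Y)
E(U) = -17 + √(4 + U) (E(U) = -3 + (√(4 + U) - 14) = -3 + (-14 + √(4 + U)) = -17 + √(4 + U))
y = -595 + √30 (y = ((-17 + √(4 + 26)) - 526) - 1*52 = ((-17 + √30) - 526) - 52 = (-543 + √30) - 52 = -595 + √30 ≈ -589.52)
(-4635 + y)/((-1211 + 839)/(1086 + 1094) - 1416) = (-4635 + (-595 + √30))/((-1211 + 839)/(1086 + 1094) - 1416) = (-5230 + √30)/(-372/2180 - 1416) = (-5230 + √30)/(-372*1/2180 - 1416) = (-5230 + √30)/(-93/545 - 1416) = (-5230 + √30)/(-771813/545) = (-5230 + √30)*(-545/771813) = 2850350/771813 - 545*√30/771813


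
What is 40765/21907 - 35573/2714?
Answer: -668661501/59455598 ≈ -11.246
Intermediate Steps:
40765/21907 - 35573/2714 = -668661501/59455598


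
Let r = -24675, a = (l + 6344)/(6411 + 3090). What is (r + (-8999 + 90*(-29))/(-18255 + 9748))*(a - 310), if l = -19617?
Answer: 13212818660024/1719681 ≈ 7.6833e+6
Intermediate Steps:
a = -13273/9501 (a = (-19617 + 6344)/(6411 + 3090) = -13273/9501 ≈ -1.3970)
(r + (-8999 + 90*(-29))/(-18255 + 9748))*(a - 310) = (-24675 + (-8999 + 90*(-29))/(-18255 + 9748))*(-13273/9501 - 310) = (-24675 + (-8999 - 2610)/(-8507))*(-2958583/9501) = (-24675 - 11609*(-1/8507))*(-2958583/9501) = (-24675 + 247/181)*(-2958583/9501) = -4465928/181*(-2958583/9501) = 13212818660024/1719681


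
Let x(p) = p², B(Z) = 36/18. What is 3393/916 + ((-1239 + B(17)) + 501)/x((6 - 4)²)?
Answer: -38743/916 ≈ -42.296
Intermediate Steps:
B(Z) = 2 (B(Z) = 36*(1/18) = 2)
3393/916 + ((-1239 + B(17)) + 501)/x((6 - 4)²) = 3393/916 + ((-1239 + 2) + 501)/(((6 - 4)²)²) = 3393*(1/916) + (-1237 + 501)/((2²)²) = 3393/916 - 736/(4²) = 3393/916 - 736/16 = 3393/916 - 736*1/16 = 3393/916 - 46 = -38743/916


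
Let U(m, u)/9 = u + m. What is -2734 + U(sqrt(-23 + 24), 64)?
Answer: -2149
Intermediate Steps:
U(m, u) = 9*m + 9*u (U(m, u) = 9*(u + m) = 9*(m + u) = 9*m + 9*u)
-2734 + U(sqrt(-23 + 24), 64) = -2734 + (9*sqrt(-23 + 24) + 9*64) = -2734 + (9*sqrt(1) + 576) = -2734 + (9*1 + 576) = -2734 + (9 + 576) = -2734 + 585 = -2149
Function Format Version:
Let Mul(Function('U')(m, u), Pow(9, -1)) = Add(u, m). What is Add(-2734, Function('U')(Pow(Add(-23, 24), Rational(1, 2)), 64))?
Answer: -2149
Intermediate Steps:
Function('U')(m, u) = Add(Mul(9, m), Mul(9, u)) (Function('U')(m, u) = Mul(9, Add(u, m)) = Mul(9, Add(m, u)) = Add(Mul(9, m), Mul(9, u)))
Add(-2734, Function('U')(Pow(Add(-23, 24), Rational(1, 2)), 64)) = Add(-2734, Add(Mul(9, Pow(Add(-23, 24), Rational(1, 2))), Mul(9, 64))) = Add(-2734, Add(Mul(9, Pow(1, Rational(1, 2))), 576)) = Add(-2734, Add(Mul(9, 1), 576)) = Add(-2734, Add(9, 576)) = Add(-2734, 585) = -2149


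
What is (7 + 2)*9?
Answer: 81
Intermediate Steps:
(7 + 2)*9 = 9*9 = 81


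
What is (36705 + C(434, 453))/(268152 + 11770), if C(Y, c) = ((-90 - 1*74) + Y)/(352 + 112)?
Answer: 8515695/64941904 ≈ 0.13113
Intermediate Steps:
C(Y, c) = -41/116 + Y/464 (C(Y, c) = ((-90 - 74) + Y)/464 = (-164 + Y)*(1/464) = -41/116 + Y/464)
(36705 + C(434, 453))/(268152 + 11770) = (36705 + (-41/116 + (1/464)*434))/(268152 + 11770) = (36705 + (-41/116 + 217/232))/279922 = (36705 + 135/232)*(1/279922) = (8515695/232)*(1/279922) = 8515695/64941904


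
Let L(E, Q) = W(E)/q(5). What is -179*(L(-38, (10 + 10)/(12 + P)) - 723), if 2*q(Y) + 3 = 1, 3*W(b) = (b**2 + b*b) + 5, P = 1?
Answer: 906098/3 ≈ 3.0203e+5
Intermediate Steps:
W(b) = 5/3 + 2*b**2/3 (W(b) = ((b**2 + b*b) + 5)/3 = ((b**2 + b**2) + 5)/3 = (2*b**2 + 5)/3 = (5 + 2*b**2)/3 = 5/3 + 2*b**2/3)
q(Y) = -1 (q(Y) = -3/2 + (1/2)*1 = -3/2 + 1/2 = -1)
L(E, Q) = -5/3 - 2*E**2/3 (L(E, Q) = (5/3 + 2*E**2/3)/(-1) = (5/3 + 2*E**2/3)*(-1) = -5/3 - 2*E**2/3)
-179*(L(-38, (10 + 10)/(12 + P)) - 723) = -179*((-5/3 - 2/3*(-38)**2) - 723) = -179*((-5/3 - 2/3*1444) - 723) = -179*((-5/3 - 2888/3) - 723) = -179*(-2893/3 - 723) = -179*(-5062/3) = 906098/3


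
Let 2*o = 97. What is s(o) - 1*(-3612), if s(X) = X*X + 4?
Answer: 23873/4 ≈ 5968.3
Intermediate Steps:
o = 97/2 (o = (½)*97 = 97/2 ≈ 48.500)
s(X) = 4 + X² (s(X) = X² + 4 = 4 + X²)
s(o) - 1*(-3612) = (4 + (97/2)²) - 1*(-3612) = (4 + 9409/4) + 3612 = 9425/4 + 3612 = 23873/4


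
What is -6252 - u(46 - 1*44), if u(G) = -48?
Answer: -6204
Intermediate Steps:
-6252 - u(46 - 1*44) = -6252 - 1*(-48) = -6252 + 48 = -6204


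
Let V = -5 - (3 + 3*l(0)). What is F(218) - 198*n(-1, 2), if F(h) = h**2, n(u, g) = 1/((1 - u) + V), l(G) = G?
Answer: 47557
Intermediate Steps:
V = -8 (V = -5 - (3 + 3*0) = -5 - (3 + 0) = -5 - 1*3 = -5 - 3 = -8)
n(u, g) = 1/(-7 - u) (n(u, g) = 1/((1 - u) - 8) = 1/(-7 - u))
F(218) - 198*n(-1, 2) = 218**2 - (-198)/(7 - 1) = 47524 - (-198)/6 = 47524 - 198*(-1/6) = 47524 + 33 = 47557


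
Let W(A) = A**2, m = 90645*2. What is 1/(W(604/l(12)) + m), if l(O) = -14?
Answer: 49/8974414 ≈ 5.4600e-6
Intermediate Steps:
m = 181290
1/(W(604/l(12)) + m) = 1/((604/(-14))**2 + 181290) = 1/((604*(-1/14))**2 + 181290) = 1/((-302/7)**2 + 181290) = 1/(91204/49 + 181290) = 1/(8974414/49) = 49/8974414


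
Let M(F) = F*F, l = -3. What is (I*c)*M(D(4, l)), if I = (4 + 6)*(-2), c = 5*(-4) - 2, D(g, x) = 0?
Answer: 0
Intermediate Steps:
M(F) = F²
c = -22 (c = -20 - 2 = -22)
I = -20 (I = 10*(-2) = -20)
(I*c)*M(D(4, l)) = -20*(-22)*0² = 440*0 = 0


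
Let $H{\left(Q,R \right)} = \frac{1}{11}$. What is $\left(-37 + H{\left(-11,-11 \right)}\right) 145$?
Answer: $- \frac{58870}{11} \approx -5351.8$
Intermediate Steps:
$H{\left(Q,R \right)} = \frac{1}{11}$
$\left(-37 + H{\left(-11,-11 \right)}\right) 145 = \left(-37 + \frac{1}{11}\right) 145 = \left(- \frac{406}{11}\right) 145 = - \frac{58870}{11}$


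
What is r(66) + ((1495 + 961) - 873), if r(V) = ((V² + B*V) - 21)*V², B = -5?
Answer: 17447363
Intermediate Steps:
r(V) = V²*(-21 + V² - 5*V) (r(V) = ((V² - 5*V) - 21)*V² = (-21 + V² - 5*V)*V² = V²*(-21 + V² - 5*V))
r(66) + ((1495 + 961) - 873) = 66²*(-21 + 66² - 5*66) + ((1495 + 961) - 873) = 4356*(-21 + 4356 - 330) + (2456 - 873) = 4356*4005 + 1583 = 17445780 + 1583 = 17447363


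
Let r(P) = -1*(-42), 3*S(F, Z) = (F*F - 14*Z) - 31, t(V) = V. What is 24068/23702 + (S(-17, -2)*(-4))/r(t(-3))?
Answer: -122870/15237 ≈ -8.0639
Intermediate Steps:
S(F, Z) = -31/3 - 14*Z/3 + F²/3 (S(F, Z) = ((F*F - 14*Z) - 31)/3 = ((F² - 14*Z) - 31)/3 = (-31 + F² - 14*Z)/3 = -31/3 - 14*Z/3 + F²/3)
r(P) = 42
24068/23702 + (S(-17, -2)*(-4))/r(t(-3)) = 24068/23702 + ((-31/3 - 14/3*(-2) + (⅓)*(-17)²)*(-4))/42 = 24068*(1/23702) + ((-31/3 + 28/3 + (⅓)*289)*(-4))*(1/42) = 12034/11851 + ((-31/3 + 28/3 + 289/3)*(-4))*(1/42) = 12034/11851 + ((286/3)*(-4))*(1/42) = 12034/11851 - 1144/3*1/42 = 12034/11851 - 572/63 = -122870/15237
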